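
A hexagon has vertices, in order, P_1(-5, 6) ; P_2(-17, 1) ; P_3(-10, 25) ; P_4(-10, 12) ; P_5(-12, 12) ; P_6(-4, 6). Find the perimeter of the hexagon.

64

|P_1P_2| = √((-12)² + (-5)²) = √169 = 13
|P_2P_3| = √((7)² + (24)²) = √625 = 25
|P_3P_4| = √((0)² + (-13)²) = √169 = 13
|P_4P_5| = √((-2)² + (0)²) = √4 = 2
|P_5P_6| = √((8)² + (-6)²) = √100 = 10
|P_6P_1| = √((-1)² + (0)²) = √1 = 1
Perimeter = 13 + 25 + 13 + 2 + 10 + 1 = 64.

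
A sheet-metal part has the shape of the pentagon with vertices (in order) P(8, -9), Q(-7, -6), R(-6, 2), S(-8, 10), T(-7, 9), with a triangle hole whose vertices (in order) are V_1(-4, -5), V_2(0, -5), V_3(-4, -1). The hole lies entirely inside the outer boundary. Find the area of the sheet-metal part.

Outer boundary:
Cross-terms: -111, -50, -44, -2, -9  ⇒  Σ = -216
Area = |Σ|/2 = 108.
Hole:
Apply the surveyor's formula: 2A = Σ (x_i·y_{i+1} − x_{i+1}·y_i), indices taken mod 3.
Cross-terms: 20, -20, 16  ⇒  Σ = 16
Area = |Σ|/2 = 8.
Net area = 108 − 8 = 100.

100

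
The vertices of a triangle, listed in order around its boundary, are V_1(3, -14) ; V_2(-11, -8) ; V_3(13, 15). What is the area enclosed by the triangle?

V_1→V_2: (3)(-8) − (-11)(-14) = -178
V_2→V_3: (-11)(15) − (13)(-8) = -61
V_3→V_1: (13)(-14) − (3)(15) = -227
Σ = -466
Area = |Σ|/2 = 233.

233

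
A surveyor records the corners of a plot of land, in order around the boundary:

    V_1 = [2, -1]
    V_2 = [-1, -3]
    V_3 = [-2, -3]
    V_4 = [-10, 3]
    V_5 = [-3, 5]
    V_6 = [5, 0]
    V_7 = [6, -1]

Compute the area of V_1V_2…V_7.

Apply Gauss's area formula: 2A = Σ (x_i·y_{i+1} − x_{i+1}·y_i), indices taken mod 7.
Σ = (-7) + (-3) + (-36) + (-41) + (-25) + (-5) + (-4) = -121
Area = |Σ|/2 = 60.5.

60.5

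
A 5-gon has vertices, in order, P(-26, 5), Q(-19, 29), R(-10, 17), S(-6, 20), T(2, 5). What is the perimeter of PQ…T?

|PQ| = √((7)² + (24)²) = √625 = 25
|QR| = √((9)² + (-12)²) = √225 = 15
|RS| = √((4)² + (3)²) = √25 = 5
|ST| = √((8)² + (-15)²) = √289 = 17
|TP| = √((-28)² + (0)²) = √784 = 28
Perimeter = 25 + 15 + 5 + 17 + 28 = 90.

90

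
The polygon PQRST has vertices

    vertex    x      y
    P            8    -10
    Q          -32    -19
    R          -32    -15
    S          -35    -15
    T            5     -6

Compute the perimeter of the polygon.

|PQ| = √((-40)² + (-9)²) = √1681 = 41
|QR| = √((0)² + (4)²) = √16 = 4
|RS| = √((-3)² + (0)²) = √9 = 3
|ST| = √((40)² + (9)²) = √1681 = 41
|TP| = √((3)² + (-4)²) = √25 = 5
Perimeter = 41 + 4 + 3 + 41 + 5 = 94.

94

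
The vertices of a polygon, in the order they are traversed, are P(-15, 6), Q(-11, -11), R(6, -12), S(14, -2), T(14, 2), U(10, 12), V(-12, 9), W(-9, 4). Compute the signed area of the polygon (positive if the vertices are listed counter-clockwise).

Apply the surveyor's formula: 2A = Σ (x_i·y_{i+1} − x_{i+1}·y_i), indices taken mod 8.
Σ = (231) + (198) + (156) + (56) + (148) + (234) + (33) + (6) = 1062
Signed area = Σ/2 = 531 (positive ⇒ counter-clockwise traversal).

531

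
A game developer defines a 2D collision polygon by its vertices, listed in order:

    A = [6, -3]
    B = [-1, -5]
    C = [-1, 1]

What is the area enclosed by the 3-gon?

21

Cross-terms: -33, -6, -3  ⇒  Σ = -42
Area = |Σ|/2 = 21.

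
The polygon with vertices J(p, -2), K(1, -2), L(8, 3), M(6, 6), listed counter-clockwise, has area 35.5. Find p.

-4

Write out the shoelace sum; only the two edges meeting at J involve p:
2·Area = [(6·(-2) − p·6) + (p·(-2) − 1·(-2))] + 49
       = -8·p + 39 = 71
⇒ p = -4.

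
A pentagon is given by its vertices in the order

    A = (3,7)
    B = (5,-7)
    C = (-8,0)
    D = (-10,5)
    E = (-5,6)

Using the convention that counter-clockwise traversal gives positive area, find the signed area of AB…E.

Σ = (-56) + (-56) + (-40) + (-35) + (-53) = -240
Signed area = Σ/2 = -120 (negative ⇒ clockwise traversal).

-120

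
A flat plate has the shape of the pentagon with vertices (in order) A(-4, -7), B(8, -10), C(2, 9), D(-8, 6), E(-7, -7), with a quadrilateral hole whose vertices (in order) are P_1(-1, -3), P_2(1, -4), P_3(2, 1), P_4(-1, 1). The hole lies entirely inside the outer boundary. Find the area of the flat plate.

184

Outer boundary:
Apply the shoelace (surveyor's) formula: 2A = Σ (x_i·y_{i+1} − x_{i+1}·y_i), indices taken mod 5.
Σ = (96) + (92) + (84) + (98) + (21) = 391
Area = |Σ|/2 = 195.5.
Hole:
P_1→P_2: (-1)(-4) − (1)(-3) = 7
P_2→P_3: (1)(1) − (2)(-4) = 9
P_3→P_4: (2)(1) − (-1)(1) = 3
P_4→P_1: (-1)(-3) − (-1)(1) = 4
Σ = 23
Area = |Σ|/2 = 11.5.
Net area = 195.5 − 11.5 = 184.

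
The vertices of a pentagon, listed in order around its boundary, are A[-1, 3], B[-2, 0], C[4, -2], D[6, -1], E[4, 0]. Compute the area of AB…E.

Σ = (6) + (4) + (8) + (4) + (12) = 34
Area = |Σ|/2 = 17.

17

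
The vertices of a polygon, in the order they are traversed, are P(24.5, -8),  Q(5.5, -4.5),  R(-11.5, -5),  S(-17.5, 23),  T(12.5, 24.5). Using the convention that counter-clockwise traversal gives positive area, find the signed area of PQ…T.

Apply the shoelace (surveyor's) formula: 2A = Σ (x_i·y_{i+1} − x_{i+1}·y_i), indices taken mod 5.
Σ = (-66.25) + (-79.25) + (-352) + (-716.25) + (-700.25) = -1914
Signed area = Σ/2 = -957 (negative ⇒ clockwise traversal).

-957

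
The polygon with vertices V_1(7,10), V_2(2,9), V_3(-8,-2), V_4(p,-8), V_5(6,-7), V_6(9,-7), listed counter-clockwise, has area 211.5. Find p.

Write out the shoelace sum; only the two edges meeting at V_4 involve p:
2·Area = [((-8)·(-8) − p·(-2)) + (p·(-7) − 6·(-8))] + 271
       = -5·p + 383 = 423
⇒ p = -8.

-8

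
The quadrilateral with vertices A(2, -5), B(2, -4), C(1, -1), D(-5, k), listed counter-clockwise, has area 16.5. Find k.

-9

Write out the shoelace sum; only the two edges meeting at D involve k:
2·Area = [(1·k − (-5)·(-1)) + ((-5)·(-5) − 2·k)] + 4
       = -1·k + 24 = 33
⇒ k = -9.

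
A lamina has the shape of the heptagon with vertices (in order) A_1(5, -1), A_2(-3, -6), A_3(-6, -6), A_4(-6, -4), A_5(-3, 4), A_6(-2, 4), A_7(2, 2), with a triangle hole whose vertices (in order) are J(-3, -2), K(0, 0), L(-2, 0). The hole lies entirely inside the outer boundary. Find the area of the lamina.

Outer boundary:
Apply the shoelace formula: 2A = Σ (x_i·y_{i+1} − x_{i+1}·y_i), indices taken mod 7.
A_1→A_2: (5)(-6) − (-3)(-1) = -33
A_2→A_3: (-3)(-6) − (-6)(-6) = -18
A_3→A_4: (-6)(-4) − (-6)(-6) = -12
A_4→A_5: (-6)(4) − (-3)(-4) = -36
A_5→A_6: (-3)(4) − (-2)(4) = -4
A_6→A_7: (-2)(2) − (2)(4) = -12
A_7→A_1: (2)(-1) − (5)(2) = -12
Σ = -127
Area = |Σ|/2 = 63.5.
Hole:
J→K: (-3)(0) − (0)(-2) = 0
K→L: (0)(0) − (-2)(0) = 0
L→J: (-2)(-2) − (-3)(0) = 4
Σ = 4
Area = |Σ|/2 = 2.
Net area = 63.5 − 2 = 61.5.

61.5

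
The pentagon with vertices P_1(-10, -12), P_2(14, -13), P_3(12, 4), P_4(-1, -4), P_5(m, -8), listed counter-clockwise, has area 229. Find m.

Write out the shoelace sum; only the two edges meeting at P_5 involve m:
2·Area = [((-1)·(-8) − m·(-4)) + (m·(-12) − (-10)·(-8))] + 466
       = -8·m + 394 = 458
⇒ m = -8.

-8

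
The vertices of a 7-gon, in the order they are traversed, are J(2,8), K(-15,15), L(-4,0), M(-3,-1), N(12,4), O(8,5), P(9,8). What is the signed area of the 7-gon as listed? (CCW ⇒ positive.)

Apply Gauss's area formula: 2A = Σ (x_i·y_{i+1} − x_{i+1}·y_i), indices taken mod 7.
Cross-terms: 150, 60, 4, 0, 28, 19, 56  ⇒  Σ = 317
Signed area = Σ/2 = 158.5 (positive ⇒ counter-clockwise traversal).

158.5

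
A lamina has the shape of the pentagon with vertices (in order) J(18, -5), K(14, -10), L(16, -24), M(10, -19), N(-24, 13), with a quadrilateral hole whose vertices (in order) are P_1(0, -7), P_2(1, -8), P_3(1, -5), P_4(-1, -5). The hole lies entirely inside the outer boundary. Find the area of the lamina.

Outer boundary:
Apply the shoelace formula: 2A = Σ (x_i·y_{i+1} − x_{i+1}·y_i), indices taken mod 5.
Σ = (-110) + (-176) + (-64) + (-326) + (-114) = -790
Area = |Σ|/2 = 395.
Hole:
Apply the shoelace formula: 2A = Σ (x_i·y_{i+1} − x_{i+1}·y_i), indices taken mod 4.
P_1→P_2: (0)(-8) − (1)(-7) = 7
P_2→P_3: (1)(-5) − (1)(-8) = 3
P_3→P_4: (1)(-5) − (-1)(-5) = -10
P_4→P_1: (-1)(-7) − (0)(-5) = 7
Σ = 7
Area = |Σ|/2 = 3.5.
Net area = 395 − 3.5 = 391.5.

391.5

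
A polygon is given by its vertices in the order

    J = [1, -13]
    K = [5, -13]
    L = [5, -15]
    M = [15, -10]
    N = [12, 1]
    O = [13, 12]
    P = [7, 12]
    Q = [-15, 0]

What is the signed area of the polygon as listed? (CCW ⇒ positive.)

Apply Gauss's area formula: 2A = Σ (x_i·y_{i+1} − x_{i+1}·y_i), indices taken mod 8.
Cross-terms: 52, -10, 175, 135, 131, 72, 180, 195  ⇒  Σ = 930
Signed area = Σ/2 = 465 (positive ⇒ counter-clockwise traversal).

465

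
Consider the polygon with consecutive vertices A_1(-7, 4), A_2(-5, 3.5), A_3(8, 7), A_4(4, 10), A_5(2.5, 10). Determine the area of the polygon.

39.75

Apply the shoelace (surveyor's) formula: 2A = Σ (x_i·y_{i+1} − x_{i+1}·y_i), indices taken mod 5.
Cross-terms: -4.5, -63, 52, 15, 80  ⇒  Σ = 79.5
Area = |Σ|/2 = 39.75.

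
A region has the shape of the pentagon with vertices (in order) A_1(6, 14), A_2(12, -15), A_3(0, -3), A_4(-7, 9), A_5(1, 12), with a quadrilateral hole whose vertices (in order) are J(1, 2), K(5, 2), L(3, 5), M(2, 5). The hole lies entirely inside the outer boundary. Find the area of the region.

Outer boundary:
Σ = (-258) + (-36) + (-21) + (-93) + (-58) = -466
Area = |Σ|/2 = 233.
Hole:
J→K: (1)(2) − (5)(2) = -8
K→L: (5)(5) − (3)(2) = 19
L→M: (3)(5) − (2)(5) = 5
M→J: (2)(2) − (1)(5) = -1
Σ = 15
Area = |Σ|/2 = 7.5.
Net area = 233 − 7.5 = 225.5.

225.5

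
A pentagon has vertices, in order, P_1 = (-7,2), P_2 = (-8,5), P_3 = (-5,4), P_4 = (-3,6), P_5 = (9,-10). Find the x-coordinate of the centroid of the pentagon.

-34/45

Apply the shoelace formula. First the cross-terms c_i = x_i·y_{i+1} − x_{i+1}·y_i:
  -19, -7, -18, -24, -52  ⇒  2A = -120, A = -60.
Then Σ (x_i + x_{i+1})·c_i = 272, so x̄ = 272 / (6·(-60)) = -34/45.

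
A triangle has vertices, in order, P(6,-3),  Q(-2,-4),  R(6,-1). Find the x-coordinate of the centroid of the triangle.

10/3

Apply Gauss's area formula. First the cross-terms c_i = x_i·y_{i+1} − x_{i+1}·y_i:
  -30, 26, -12  ⇒  2A = -16, A = -8.
Then Σ (x_i + x_{i+1})·c_i = -160, so x̄ = -160 / (6·(-8)) = 10/3.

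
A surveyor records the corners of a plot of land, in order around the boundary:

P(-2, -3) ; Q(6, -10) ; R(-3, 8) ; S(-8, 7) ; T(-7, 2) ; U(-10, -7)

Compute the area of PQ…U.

108.5

Apply the shoelace (surveyor's) formula: 2A = Σ (x_i·y_{i+1} − x_{i+1}·y_i), indices taken mod 6.
Cross-terms: 38, 18, 43, 33, 69, 16  ⇒  Σ = 217
Area = |Σ|/2 = 108.5.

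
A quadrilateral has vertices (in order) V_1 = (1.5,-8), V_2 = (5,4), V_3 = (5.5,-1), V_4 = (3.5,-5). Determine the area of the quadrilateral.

12.75

V_1→V_2: (1.5)(4) − (5)(-8) = 46
V_2→V_3: (5)(-1) − (5.5)(4) = -27
V_3→V_4: (5.5)(-5) − (3.5)(-1) = -24
V_4→V_1: (3.5)(-8) − (1.5)(-5) = -20.5
Σ = -25.5
Area = |Σ|/2 = 12.75.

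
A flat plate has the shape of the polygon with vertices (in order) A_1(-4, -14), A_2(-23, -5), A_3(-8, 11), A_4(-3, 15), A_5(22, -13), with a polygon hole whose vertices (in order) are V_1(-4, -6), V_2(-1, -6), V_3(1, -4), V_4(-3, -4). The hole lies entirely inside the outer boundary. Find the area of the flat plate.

659.5

Outer boundary:
Apply Gauss's area formula: 2A = Σ (x_i·y_{i+1} − x_{i+1}·y_i), indices taken mod 5.
Cross-terms: -302, -293, -87, -291, -360  ⇒  Σ = -1333
Area = |Σ|/2 = 666.5.
Hole:
V_1→V_2: (-4)(-6) − (-1)(-6) = 18
V_2→V_3: (-1)(-4) − (1)(-6) = 10
V_3→V_4: (1)(-4) − (-3)(-4) = -16
V_4→V_1: (-3)(-6) − (-4)(-4) = 2
Σ = 14
Area = |Σ|/2 = 7.
Net area = 666.5 − 7 = 659.5.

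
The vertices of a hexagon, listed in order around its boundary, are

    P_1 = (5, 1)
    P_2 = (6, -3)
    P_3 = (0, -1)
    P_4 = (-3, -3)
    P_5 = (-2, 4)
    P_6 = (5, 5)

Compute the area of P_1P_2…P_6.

Apply the surveyor's formula: 2A = Σ (x_i·y_{i+1} − x_{i+1}·y_i), indices taken mod 6.
Σ = (-21) + (-6) + (-3) + (-18) + (-30) + (-20) = -98
Area = |Σ|/2 = 49.

49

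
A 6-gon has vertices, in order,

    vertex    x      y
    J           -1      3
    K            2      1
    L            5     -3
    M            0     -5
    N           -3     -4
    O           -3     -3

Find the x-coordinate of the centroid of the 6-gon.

98/219

Apply the shoelace formula. First the cross-terms c_i = x_i·y_{i+1} − x_{i+1}·y_i:
  -7, -11, -25, -15, -3, -12  ⇒  2A = -73, A = -36.5.
Then Σ (x_i + x_{i+1})·c_i = -98, so x̄ = -98 / (6·(-36.5)) = 98/219.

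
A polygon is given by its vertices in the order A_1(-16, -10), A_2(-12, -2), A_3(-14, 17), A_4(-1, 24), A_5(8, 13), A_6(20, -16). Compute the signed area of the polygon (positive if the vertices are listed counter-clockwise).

-844

Apply the shoelace (surveyor's) formula: 2A = Σ (x_i·y_{i+1} − x_{i+1}·y_i), indices taken mod 6.
A_1→A_2: (-16)(-2) − (-12)(-10) = -88
A_2→A_3: (-12)(17) − (-14)(-2) = -232
A_3→A_4: (-14)(24) − (-1)(17) = -319
A_4→A_5: (-1)(13) − (8)(24) = -205
A_5→A_6: (8)(-16) − (20)(13) = -388
A_6→A_1: (20)(-10) − (-16)(-16) = -456
Σ = -1688
Signed area = Σ/2 = -844 (negative ⇒ clockwise traversal).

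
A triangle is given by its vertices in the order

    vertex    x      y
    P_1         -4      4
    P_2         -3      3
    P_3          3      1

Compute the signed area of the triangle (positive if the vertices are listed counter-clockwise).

Apply the shoelace formula: 2A = Σ (x_i·y_{i+1} − x_{i+1}·y_i), indices taken mod 3.
Σ = (0) + (-12) + (16) = 4
Signed area = Σ/2 = 2 (positive ⇒ counter-clockwise traversal).

2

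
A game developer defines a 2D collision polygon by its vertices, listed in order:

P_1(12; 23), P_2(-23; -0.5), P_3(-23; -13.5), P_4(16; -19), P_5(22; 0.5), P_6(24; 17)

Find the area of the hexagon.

Cross-terms: 523, 299, 653, 426, 362, 348  ⇒  Σ = 2611
Area = |Σ|/2 = 1305.5.

1305.5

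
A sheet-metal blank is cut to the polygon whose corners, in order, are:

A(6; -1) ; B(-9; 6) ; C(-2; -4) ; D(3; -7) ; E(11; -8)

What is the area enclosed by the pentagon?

Apply Gauss's area formula: 2A = Σ (x_i·y_{i+1} − x_{i+1}·y_i), indices taken mod 5.
Σ = (27) + (48) + (26) + (53) + (37) = 191
Area = |Σ|/2 = 95.5.

95.5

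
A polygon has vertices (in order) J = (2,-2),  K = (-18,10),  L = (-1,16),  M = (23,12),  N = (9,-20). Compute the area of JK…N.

Apply Gauss's area formula: 2A = Σ (x_i·y_{i+1} − x_{i+1}·y_i), indices taken mod 5.
J→K: (2)(10) − (-18)(-2) = -16
K→L: (-18)(16) − (-1)(10) = -278
L→M: (-1)(12) − (23)(16) = -380
M→N: (23)(-20) − (9)(12) = -568
N→J: (9)(-2) − (2)(-20) = 22
Σ = -1220
Area = |Σ|/2 = 610.

610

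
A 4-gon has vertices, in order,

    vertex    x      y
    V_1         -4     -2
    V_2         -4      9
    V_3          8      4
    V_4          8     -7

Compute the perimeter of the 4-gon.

|V_1V_2| = √((0)² + (11)²) = √121 = 11
|V_2V_3| = √((12)² + (-5)²) = √169 = 13
|V_3V_4| = √((0)² + (-11)²) = √121 = 11
|V_4V_1| = √((-12)² + (5)²) = √169 = 13
Perimeter = 11 + 13 + 11 + 13 = 48.

48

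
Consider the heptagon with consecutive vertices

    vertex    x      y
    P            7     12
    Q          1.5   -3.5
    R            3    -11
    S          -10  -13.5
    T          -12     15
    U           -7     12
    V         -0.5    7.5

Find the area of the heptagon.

327.5

Apply Gauss's area formula: 2A = Σ (x_i·y_{i+1} − x_{i+1}·y_i), indices taken mod 7.
Σ = (-42.5) + (-6) + (-150.5) + (-312) + (-39) + (-46.5) + (-58.5) = -655
Area = |Σ|/2 = 327.5.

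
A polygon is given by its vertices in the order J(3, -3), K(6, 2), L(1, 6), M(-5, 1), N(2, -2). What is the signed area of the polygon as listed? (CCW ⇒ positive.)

Apply Gauss's area formula: 2A = Σ (x_i·y_{i+1} − x_{i+1}·y_i), indices taken mod 5.
Σ = (24) + (34) + (31) + (8) + (0) = 97
Signed area = Σ/2 = 48.5 (positive ⇒ counter-clockwise traversal).

48.5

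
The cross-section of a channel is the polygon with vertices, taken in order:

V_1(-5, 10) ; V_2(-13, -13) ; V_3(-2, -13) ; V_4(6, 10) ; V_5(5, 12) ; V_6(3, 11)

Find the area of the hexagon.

261

Apply Gauss's area formula: 2A = Σ (x_i·y_{i+1} − x_{i+1}·y_i), indices taken mod 6.
V_1→V_2: (-5)(-13) − (-13)(10) = 195
V_2→V_3: (-13)(-13) − (-2)(-13) = 143
V_3→V_4: (-2)(10) − (6)(-13) = 58
V_4→V_5: (6)(12) − (5)(10) = 22
V_5→V_6: (5)(11) − (3)(12) = 19
V_6→V_1: (3)(10) − (-5)(11) = 85
Σ = 522
Area = |Σ|/2 = 261.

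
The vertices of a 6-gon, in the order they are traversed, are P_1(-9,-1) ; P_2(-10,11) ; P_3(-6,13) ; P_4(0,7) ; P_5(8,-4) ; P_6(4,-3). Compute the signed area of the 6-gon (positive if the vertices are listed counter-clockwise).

Apply the surveyor's formula: 2A = Σ (x_i·y_{i+1} − x_{i+1}·y_i), indices taken mod 6.
Σ = (-109) + (-64) + (-42) + (-56) + (-8) + (-31) = -310
Signed area = Σ/2 = -155 (negative ⇒ clockwise traversal).

-155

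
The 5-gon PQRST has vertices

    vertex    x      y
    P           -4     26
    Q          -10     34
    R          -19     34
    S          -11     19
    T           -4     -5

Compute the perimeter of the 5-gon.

92

|PQ| = √((-6)² + (8)²) = √100 = 10
|QR| = √((-9)² + (0)²) = √81 = 9
|RS| = √((8)² + (-15)²) = √289 = 17
|ST| = √((7)² + (-24)²) = √625 = 25
|TP| = √((0)² + (31)²) = √961 = 31
Perimeter = 10 + 9 + 17 + 25 + 31 = 92.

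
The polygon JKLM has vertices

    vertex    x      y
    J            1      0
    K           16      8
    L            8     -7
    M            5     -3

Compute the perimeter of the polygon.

|JK| = √((15)² + (8)²) = √289 = 17
|KL| = √((-8)² + (-15)²) = √289 = 17
|LM| = √((-3)² + (4)²) = √25 = 5
|MJ| = √((-4)² + (3)²) = √25 = 5
Perimeter = 17 + 17 + 5 + 5 = 44.

44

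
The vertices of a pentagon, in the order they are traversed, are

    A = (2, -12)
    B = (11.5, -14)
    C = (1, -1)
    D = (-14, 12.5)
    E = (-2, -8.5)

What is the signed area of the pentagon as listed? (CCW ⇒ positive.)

148

Σ = (110) + (2.5) + (-1.5) + (144) + (41) = 296
Signed area = Σ/2 = 148 (positive ⇒ counter-clockwise traversal).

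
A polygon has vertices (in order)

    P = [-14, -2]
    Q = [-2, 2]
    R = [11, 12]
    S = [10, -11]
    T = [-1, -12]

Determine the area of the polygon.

Σ = (-32) + (-46) + (-241) + (-131) + (-166) = -616
Area = |Σ|/2 = 308.

308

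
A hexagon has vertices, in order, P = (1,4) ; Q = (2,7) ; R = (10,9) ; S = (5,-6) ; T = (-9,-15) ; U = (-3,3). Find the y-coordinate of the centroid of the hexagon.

-35/17

Apply Gauss's area formula. First the cross-terms c_i = x_i·y_{i+1} − x_{i+1}·y_i:
  -1, -52, -105, -129, -72, -15  ⇒  2A = -374, A = -187.
Then Σ (y_i + y_{i+1})·c_i = 2310, so ȳ = 2310 / (6·(-187)) = -35/17.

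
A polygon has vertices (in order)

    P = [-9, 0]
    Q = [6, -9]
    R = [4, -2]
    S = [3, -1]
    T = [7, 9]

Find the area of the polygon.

111

Apply the shoelace (surveyor's) formula: 2A = Σ (x_i·y_{i+1} − x_{i+1}·y_i), indices taken mod 5.
Σ = (81) + (24) + (2) + (34) + (81) = 222
Area = |Σ|/2 = 111.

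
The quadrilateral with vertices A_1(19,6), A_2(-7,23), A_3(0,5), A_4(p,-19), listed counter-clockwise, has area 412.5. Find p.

The doubled signed area Σ (x_i y_{i+1} − x_{i+1} y_i) is linear in p.
With p=0 it equals 805; the coefficient of p is 1 (from the two edges through A_4).
So 1·p + 805 = 2·412.5 = 825 ⇒ p = 20.

20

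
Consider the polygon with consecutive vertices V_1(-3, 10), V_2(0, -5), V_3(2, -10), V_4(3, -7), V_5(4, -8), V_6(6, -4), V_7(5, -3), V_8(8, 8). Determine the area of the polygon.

Apply Gauss's area formula: 2A = Σ (x_i·y_{i+1} − x_{i+1}·y_i), indices taken mod 8.
Cross-terms: 15, 10, 16, 4, 32, 2, 64, 104  ⇒  Σ = 247
Area = |Σ|/2 = 123.5.

123.5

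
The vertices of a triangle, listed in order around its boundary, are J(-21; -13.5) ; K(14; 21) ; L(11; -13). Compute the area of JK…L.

Apply the shoelace (surveyor's) formula: 2A = Σ (x_i·y_{i+1} − x_{i+1}·y_i), indices taken mod 3.
Σ = (-252) + (-413) + (-421.5) = -1086.5
Area = |Σ|/2 = 543.25.

543.25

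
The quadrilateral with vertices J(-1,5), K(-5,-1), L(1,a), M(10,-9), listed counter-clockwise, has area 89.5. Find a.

-8

The doubled signed area Σ (x_i y_{i+1} − x_{i+1} y_i) is linear in a.
With a=0 it equals 59; the coefficient of a is -15 (from the two edges through L).
So -15·a + 59 = 2·89.5 = 179 ⇒ a = -8.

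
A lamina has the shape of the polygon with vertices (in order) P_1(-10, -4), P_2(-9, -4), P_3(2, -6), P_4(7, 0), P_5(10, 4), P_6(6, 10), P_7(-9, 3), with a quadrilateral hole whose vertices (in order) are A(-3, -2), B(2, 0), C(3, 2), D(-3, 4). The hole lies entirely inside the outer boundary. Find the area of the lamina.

Outer boundary:
Apply Gauss's area formula: 2A = Σ (x_i·y_{i+1} − x_{i+1}·y_i), indices taken mod 7.
P_1→P_2: (-10)(-4) − (-9)(-4) = 4
P_2→P_3: (-9)(-6) − (2)(-4) = 62
P_3→P_4: (2)(0) − (7)(-6) = 42
P_4→P_5: (7)(4) − (10)(0) = 28
P_5→P_6: (10)(10) − (6)(4) = 76
P_6→P_7: (6)(3) − (-9)(10) = 108
P_7→P_1: (-9)(-4) − (-10)(3) = 66
Σ = 386
Area = |Σ|/2 = 193.
Hole:
Σ = (4) + (4) + (18) + (18) = 44
Area = |Σ|/2 = 22.
Net area = 193 − 22 = 171.

171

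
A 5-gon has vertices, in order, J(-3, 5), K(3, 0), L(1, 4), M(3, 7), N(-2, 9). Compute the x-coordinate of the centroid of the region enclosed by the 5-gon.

-8/75

Apply the shoelace (surveyor's) formula. First the cross-terms c_i = x_i·y_{i+1} − x_{i+1}·y_i:
  -15, 12, -5, 41, 17  ⇒  2A = 50, A = 25.
Then Σ (x_i + x_{i+1})·c_i = -16, so x̄ = -16 / (6·25) = -8/75.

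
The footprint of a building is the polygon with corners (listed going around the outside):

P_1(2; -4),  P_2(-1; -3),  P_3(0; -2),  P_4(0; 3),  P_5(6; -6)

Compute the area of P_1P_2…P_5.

19

Apply the surveyor's formula: 2A = Σ (x_i·y_{i+1} − x_{i+1}·y_i), indices taken mod 5.
Σ = (-10) + (2) + (0) + (-18) + (-12) = -38
Area = |Σ|/2 = 19.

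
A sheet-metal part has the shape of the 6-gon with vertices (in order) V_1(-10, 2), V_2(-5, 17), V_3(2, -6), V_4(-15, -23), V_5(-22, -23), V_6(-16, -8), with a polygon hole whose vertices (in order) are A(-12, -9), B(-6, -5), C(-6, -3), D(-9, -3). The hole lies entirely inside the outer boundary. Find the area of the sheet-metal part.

367.5

Outer boundary:
Apply the shoelace (surveyor's) formula: 2A = Σ (x_i·y_{i+1} − x_{i+1}·y_i), indices taken mod 6.
Σ = (-160) + (-4) + (-136) + (-161) + (-192) + (-112) = -765
Area = |Σ|/2 = 382.5.
Hole:
Apply the surveyor's formula: 2A = Σ (x_i·y_{i+1} − x_{i+1}·y_i), indices taken mod 4.
Cross-terms: 6, -12, -9, 45  ⇒  Σ = 30
Area = |Σ|/2 = 15.
Net area = 382.5 − 15 = 367.5.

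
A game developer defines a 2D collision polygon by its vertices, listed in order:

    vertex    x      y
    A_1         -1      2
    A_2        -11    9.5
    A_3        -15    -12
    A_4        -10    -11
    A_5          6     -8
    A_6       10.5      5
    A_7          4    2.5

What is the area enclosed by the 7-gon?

Apply the shoelace (surveyor's) formula: 2A = Σ (x_i·y_{i+1} − x_{i+1}·y_i), indices taken mod 7.
Cross-terms: 12.5, 274.5, 45, 146, 114, 6.25, 10.5  ⇒  Σ = 608.75
Area = |Σ|/2 = 304.375.

304.375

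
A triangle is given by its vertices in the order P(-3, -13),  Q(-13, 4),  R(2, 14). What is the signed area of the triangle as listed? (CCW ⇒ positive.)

Apply the surveyor's formula: 2A = Σ (x_i·y_{i+1} − x_{i+1}·y_i), indices taken mod 3.
Cross-terms: -181, -190, 16  ⇒  Σ = -355
Signed area = Σ/2 = -177.5 (negative ⇒ clockwise traversal).

-177.5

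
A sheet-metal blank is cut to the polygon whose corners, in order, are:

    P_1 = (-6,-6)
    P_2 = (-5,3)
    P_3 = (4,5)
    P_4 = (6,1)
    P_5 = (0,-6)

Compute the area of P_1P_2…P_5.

91.5

Apply the shoelace (surveyor's) formula: 2A = Σ (x_i·y_{i+1} − x_{i+1}·y_i), indices taken mod 5.
Cross-terms: -48, -37, -26, -36, -36  ⇒  Σ = -183
Area = |Σ|/2 = 91.5.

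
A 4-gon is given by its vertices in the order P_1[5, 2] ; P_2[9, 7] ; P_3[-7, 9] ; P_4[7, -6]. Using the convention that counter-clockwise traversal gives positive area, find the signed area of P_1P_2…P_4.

Apply the surveyor's formula: 2A = Σ (x_i·y_{i+1} − x_{i+1}·y_i), indices taken mod 4.
Σ = (17) + (130) + (-21) + (44) = 170
Signed area = Σ/2 = 85 (positive ⇒ counter-clockwise traversal).

85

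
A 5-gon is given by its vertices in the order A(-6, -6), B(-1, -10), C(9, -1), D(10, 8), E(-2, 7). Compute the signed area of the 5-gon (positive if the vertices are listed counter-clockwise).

Apply the shoelace formula: 2A = Σ (x_i·y_{i+1} − x_{i+1}·y_i), indices taken mod 5.
Σ = (54) + (91) + (82) + (86) + (54) = 367
Signed area = Σ/2 = 183.5 (positive ⇒ counter-clockwise traversal).

183.5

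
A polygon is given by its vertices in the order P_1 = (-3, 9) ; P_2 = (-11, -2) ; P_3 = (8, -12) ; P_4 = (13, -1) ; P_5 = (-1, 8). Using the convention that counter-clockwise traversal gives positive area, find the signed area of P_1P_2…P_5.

Σ = (105) + (148) + (148) + (103) + (15) = 519
Signed area = Σ/2 = 259.5 (positive ⇒ counter-clockwise traversal).

259.5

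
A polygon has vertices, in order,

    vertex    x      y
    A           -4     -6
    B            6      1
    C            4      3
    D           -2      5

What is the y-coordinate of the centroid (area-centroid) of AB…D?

3/13

Apply the shoelace formula. First the cross-terms c_i = x_i·y_{i+1} − x_{i+1}·y_i:
  32, 14, 26, 32  ⇒  2A = 104, A = 52.
Then Σ (y_i + y_{i+1})·c_i = 72, so ȳ = 72 / (6·52) = 3/13.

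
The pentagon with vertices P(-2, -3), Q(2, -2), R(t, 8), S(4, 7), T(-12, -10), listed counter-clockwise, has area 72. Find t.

The doubled signed area Σ (x_i y_{i+1} − x_{i+1} y_i) is linear in t.
With t=0 it equals 54; the coefficient of t is 9 (from the two edges through R).
So 9·t + 54 = 2·72 = 144 ⇒ t = 10.

10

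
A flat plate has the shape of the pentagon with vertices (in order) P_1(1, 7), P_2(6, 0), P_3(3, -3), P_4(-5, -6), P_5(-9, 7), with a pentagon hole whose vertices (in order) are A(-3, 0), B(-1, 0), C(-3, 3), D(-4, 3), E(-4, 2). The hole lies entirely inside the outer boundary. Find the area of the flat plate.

121

Outer boundary:
Apply the surveyor's formula: 2A = Σ (x_i·y_{i+1} − x_{i+1}·y_i), indices taken mod 5.
Σ = (-42) + (-18) + (-33) + (-89) + (-70) = -252
Area = |Σ|/2 = 126.
Hole:
Cross-terms: 0, -3, 3, 4, 6  ⇒  Σ = 10
Area = |Σ|/2 = 5.
Net area = 126 − 5 = 121.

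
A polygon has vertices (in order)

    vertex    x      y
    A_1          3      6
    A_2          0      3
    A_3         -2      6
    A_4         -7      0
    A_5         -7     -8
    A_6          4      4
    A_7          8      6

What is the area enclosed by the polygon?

69.5

Apply the shoelace (surveyor's) formula: 2A = Σ (x_i·y_{i+1} − x_{i+1}·y_i), indices taken mod 7.
Cross-terms: 9, 6, 42, 56, 4, -8, 30  ⇒  Σ = 139
Area = |Σ|/2 = 69.5.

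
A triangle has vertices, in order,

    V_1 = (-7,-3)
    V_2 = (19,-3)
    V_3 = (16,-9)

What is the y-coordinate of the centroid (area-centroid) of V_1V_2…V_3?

-5

Apply the shoelace (surveyor's) formula. First the cross-terms c_i = x_i·y_{i+1} − x_{i+1}·y_i:
  78, -123, -111  ⇒  2A = -156, A = -78.
Then Σ (y_i + y_{i+1})·c_i = 2340, so ȳ = 2340 / (6·(-78)) = -5.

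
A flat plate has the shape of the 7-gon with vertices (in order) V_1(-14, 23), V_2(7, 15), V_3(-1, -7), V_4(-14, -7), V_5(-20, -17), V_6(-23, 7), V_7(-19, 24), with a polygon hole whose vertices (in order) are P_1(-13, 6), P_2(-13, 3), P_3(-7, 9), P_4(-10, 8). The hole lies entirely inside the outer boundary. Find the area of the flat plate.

Outer boundary:
Apply Gauss's area formula: 2A = Σ (x_i·y_{i+1} − x_{i+1}·y_i), indices taken mod 7.
Σ = (-371) + (-34) + (-91) + (98) + (-531) + (-419) + (-101) = -1449
Area = |Σ|/2 = 724.5.
Hole:
P_1→P_2: (-13)(3) − (-13)(6) = 39
P_2→P_3: (-13)(9) − (-7)(3) = -96
P_3→P_4: (-7)(8) − (-10)(9) = 34
P_4→P_1: (-10)(6) − (-13)(8) = 44
Σ = 21
Area = |Σ|/2 = 10.5.
Net area = 724.5 − 10.5 = 714.

714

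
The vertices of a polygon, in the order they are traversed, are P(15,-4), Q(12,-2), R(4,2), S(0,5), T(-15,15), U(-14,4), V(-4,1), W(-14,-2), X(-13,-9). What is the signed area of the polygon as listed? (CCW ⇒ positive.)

Apply the surveyor's formula: 2A = Σ (x_i·y_{i+1} − x_{i+1}·y_i), indices taken mod 9.
Cross-terms: 18, 32, 20, 75, 150, 2, 22, 100, 187  ⇒  Σ = 606
Signed area = Σ/2 = 303 (positive ⇒ counter-clockwise traversal).

303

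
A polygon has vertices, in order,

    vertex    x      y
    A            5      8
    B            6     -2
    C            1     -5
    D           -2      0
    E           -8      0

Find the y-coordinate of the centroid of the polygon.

307/240

Apply the surveyor's formula. First the cross-terms c_i = x_i·y_{i+1} − x_{i+1}·y_i:
  -58, -28, -10, 0, -64  ⇒  2A = -160, A = -80.
Then Σ (y_i + y_{i+1})·c_i = -614, so ȳ = -614 / (6·(-80)) = 307/240.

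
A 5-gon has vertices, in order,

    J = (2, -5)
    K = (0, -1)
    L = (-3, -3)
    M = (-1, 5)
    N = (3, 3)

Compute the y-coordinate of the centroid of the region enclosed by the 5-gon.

19/31

Apply Gauss's area formula. First the cross-terms c_i = x_i·y_{i+1} − x_{i+1}·y_i:
  -2, -3, -18, -18, -21  ⇒  2A = -62, A = -31.
Then Σ (y_i + y_{i+1})·c_i = -114, so ȳ = -114 / (6·(-31)) = 19/31.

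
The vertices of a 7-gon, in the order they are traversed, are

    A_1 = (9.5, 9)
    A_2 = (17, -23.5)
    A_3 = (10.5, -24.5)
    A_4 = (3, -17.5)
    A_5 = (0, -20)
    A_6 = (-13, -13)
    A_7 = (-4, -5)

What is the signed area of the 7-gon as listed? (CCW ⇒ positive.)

-475.875

Σ = (-376.25) + (-169.75) + (-110.25) + (-60) + (-260) + (13) + (11.5) = -951.75
Signed area = Σ/2 = -475.875 (negative ⇒ clockwise traversal).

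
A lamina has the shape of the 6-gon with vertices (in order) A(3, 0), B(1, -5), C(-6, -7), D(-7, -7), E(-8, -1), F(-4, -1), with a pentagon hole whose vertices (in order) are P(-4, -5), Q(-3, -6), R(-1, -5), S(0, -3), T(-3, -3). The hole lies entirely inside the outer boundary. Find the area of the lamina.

43

Outer boundary:
Apply the shoelace formula: 2A = Σ (x_i·y_{i+1} − x_{i+1}·y_i), indices taken mod 6.
Cross-terms: -15, -37, -7, -49, 4, 3  ⇒  Σ = -101
Area = |Σ|/2 = 50.5.
Hole:
Apply the shoelace (surveyor's) formula: 2A = Σ (x_i·y_{i+1} − x_{i+1}·y_i), indices taken mod 5.
Σ = (9) + (9) + (3) + (-9) + (3) = 15
Area = |Σ|/2 = 7.5.
Net area = 50.5 − 7.5 = 43.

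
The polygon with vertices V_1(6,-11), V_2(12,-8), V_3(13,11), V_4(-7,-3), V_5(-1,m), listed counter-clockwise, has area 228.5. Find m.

-7

The doubled signed area Σ (x_i y_{i+1} − x_{i+1} y_i) is linear in m.
With m=0 it equals 366; the coefficient of m is -13 (from the two edges through V_5).
So -13·m + 366 = 2·228.5 = 457 ⇒ m = -7.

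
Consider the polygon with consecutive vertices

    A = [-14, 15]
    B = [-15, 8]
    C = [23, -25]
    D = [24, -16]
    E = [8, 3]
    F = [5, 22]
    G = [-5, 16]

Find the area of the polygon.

Σ = (113) + (191) + (232) + (200) + (161) + (190) + (149) = 1236
Area = |Σ|/2 = 618.

618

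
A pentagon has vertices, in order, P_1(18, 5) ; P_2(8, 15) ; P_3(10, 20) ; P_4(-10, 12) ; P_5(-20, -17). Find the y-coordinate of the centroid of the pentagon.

127/42

Apply the shoelace formula. First the cross-terms c_i = x_i·y_{i+1} − x_{i+1}·y_i:
  230, 10, 320, 410, 206  ⇒  2A = 1176, A = 588.
Then Σ (y_i + y_{i+1})·c_i = 10668, so ȳ = 10668 / (6·588) = 127/42.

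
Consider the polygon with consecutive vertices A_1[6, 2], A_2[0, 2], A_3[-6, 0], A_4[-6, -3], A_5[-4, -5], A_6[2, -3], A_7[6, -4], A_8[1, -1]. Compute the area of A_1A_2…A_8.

49

Cross-terms: 12, 12, 18, 18, 22, 10, -2, 8  ⇒  Σ = 98
Area = |Σ|/2 = 49.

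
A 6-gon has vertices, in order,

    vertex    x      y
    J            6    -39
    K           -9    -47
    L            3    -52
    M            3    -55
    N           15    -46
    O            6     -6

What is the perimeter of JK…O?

|JK| = √((-15)² + (-8)²) = √289 = 17
|KL| = √((12)² + (-5)²) = √169 = 13
|LM| = √((0)² + (-3)²) = √9 = 3
|MN| = √((12)² + (9)²) = √225 = 15
|NO| = √((-9)² + (40)²) = √1681 = 41
|OJ| = √((0)² + (-33)²) = √1089 = 33
Perimeter = 17 + 13 + 3 + 15 + 41 + 33 = 122.

122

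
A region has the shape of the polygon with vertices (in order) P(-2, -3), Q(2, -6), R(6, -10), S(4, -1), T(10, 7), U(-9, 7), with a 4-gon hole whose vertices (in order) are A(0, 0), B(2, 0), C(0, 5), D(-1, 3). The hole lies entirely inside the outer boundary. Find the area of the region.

132.5

Outer boundary:
Apply the shoelace formula: 2A = Σ (x_i·y_{i+1} − x_{i+1}·y_i), indices taken mod 6.
P→Q: (-2)(-6) − (2)(-3) = 18
Q→R: (2)(-10) − (6)(-6) = 16
R→S: (6)(-1) − (4)(-10) = 34
S→T: (4)(7) − (10)(-1) = 38
T→U: (10)(7) − (-9)(7) = 133
U→P: (-9)(-3) − (-2)(7) = 41
Σ = 280
Area = |Σ|/2 = 140.
Hole:
Apply the shoelace formula: 2A = Σ (x_i·y_{i+1} − x_{i+1}·y_i), indices taken mod 4.
Σ = (0) + (10) + (5) + (0) = 15
Area = |Σ|/2 = 7.5.
Net area = 140 − 7.5 = 132.5.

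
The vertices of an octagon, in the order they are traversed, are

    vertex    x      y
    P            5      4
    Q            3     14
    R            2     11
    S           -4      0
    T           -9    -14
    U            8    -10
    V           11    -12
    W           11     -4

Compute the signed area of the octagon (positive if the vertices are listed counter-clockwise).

265.5

Σ = (58) + (5) + (44) + (56) + (202) + (14) + (88) + (64) = 531
Signed area = Σ/2 = 265.5 (positive ⇒ counter-clockwise traversal).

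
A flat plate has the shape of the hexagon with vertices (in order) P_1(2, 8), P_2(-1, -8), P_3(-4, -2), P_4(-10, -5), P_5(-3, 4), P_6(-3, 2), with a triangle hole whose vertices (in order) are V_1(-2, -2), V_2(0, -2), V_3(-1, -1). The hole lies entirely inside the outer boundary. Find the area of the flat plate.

Outer boundary:
Apply the shoelace formula: 2A = Σ (x_i·y_{i+1} − x_{i+1}·y_i), indices taken mod 6.
Σ = (-8) + (-30) + (0) + (-55) + (6) + (-28) = -115
Area = |Σ|/2 = 57.5.
Hole:
Apply the shoelace (surveyor's) formula: 2A = Σ (x_i·y_{i+1} − x_{i+1}·y_i), indices taken mod 3.
Σ = (4) + (-2) + (0) = 2
Area = |Σ|/2 = 1.
Net area = 57.5 − 1 = 56.5.

56.5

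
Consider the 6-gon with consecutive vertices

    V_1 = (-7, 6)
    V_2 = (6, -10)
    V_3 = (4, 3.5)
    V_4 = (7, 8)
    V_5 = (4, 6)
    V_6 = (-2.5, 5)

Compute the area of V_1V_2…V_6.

Σ = (34) + (61) + (7.5) + (10) + (35) + (20) = 167.5
Area = |Σ|/2 = 83.75.

83.75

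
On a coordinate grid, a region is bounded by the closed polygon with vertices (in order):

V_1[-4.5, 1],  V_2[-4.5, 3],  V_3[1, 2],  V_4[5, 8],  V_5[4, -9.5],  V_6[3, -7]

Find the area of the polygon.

Apply the shoelace (surveyor's) formula: 2A = Σ (x_i·y_{i+1} − x_{i+1}·y_i), indices taken mod 6.
V_1→V_2: (-4.5)(3) − (-4.5)(1) = -9
V_2→V_3: (-4.5)(2) − (1)(3) = -12
V_3→V_4: (1)(8) − (5)(2) = -2
V_4→V_5: (5)(-9.5) − (4)(8) = -79.5
V_5→V_6: (4)(-7) − (3)(-9.5) = 0.5
V_6→V_1: (3)(1) − (-4.5)(-7) = -28.5
Σ = -130.5
Area = |Σ|/2 = 65.25.

65.25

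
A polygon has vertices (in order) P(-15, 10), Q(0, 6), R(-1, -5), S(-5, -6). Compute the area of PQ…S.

121.5

Σ = (-90) + (6) + (-19) + (-140) = -243
Area = |Σ|/2 = 121.5.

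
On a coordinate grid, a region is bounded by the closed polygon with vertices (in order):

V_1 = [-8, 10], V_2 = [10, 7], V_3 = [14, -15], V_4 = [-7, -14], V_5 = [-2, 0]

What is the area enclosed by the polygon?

376.5

Apply the shoelace (surveyor's) formula: 2A = Σ (x_i·y_{i+1} − x_{i+1}·y_i), indices taken mod 5.
V_1→V_2: (-8)(7) − (10)(10) = -156
V_2→V_3: (10)(-15) − (14)(7) = -248
V_3→V_4: (14)(-14) − (-7)(-15) = -301
V_4→V_5: (-7)(0) − (-2)(-14) = -28
V_5→V_1: (-2)(10) − (-8)(0) = -20
Σ = -753
Area = |Σ|/2 = 376.5.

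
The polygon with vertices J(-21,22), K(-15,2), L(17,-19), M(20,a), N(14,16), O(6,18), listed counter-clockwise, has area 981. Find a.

19

The doubled signed area Σ (x_i y_{i+1} − x_{i+1} y_i) is linear in a.
With a=0 it equals 1905; the coefficient of a is 3 (from the two edges through M).
So 3·a + 1905 = 2·981 = 1962 ⇒ a = 19.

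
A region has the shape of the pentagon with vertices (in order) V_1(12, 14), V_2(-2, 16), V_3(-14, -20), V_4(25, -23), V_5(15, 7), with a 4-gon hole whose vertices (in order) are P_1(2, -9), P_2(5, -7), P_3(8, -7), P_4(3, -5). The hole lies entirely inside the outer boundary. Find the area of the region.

Outer boundary:
Apply the surveyor's formula: 2A = Σ (x_i·y_{i+1} − x_{i+1}·y_i), indices taken mod 5.
Cross-terms: 220, 264, 822, 520, 126  ⇒  Σ = 1952
Area = |Σ|/2 = 976.
Hole:
Apply the shoelace formula: 2A = Σ (x_i·y_{i+1} − x_{i+1}·y_i), indices taken mod 4.
Cross-terms: 31, 21, -19, -17  ⇒  Σ = 16
Area = |Σ|/2 = 8.
Net area = 976 − 8 = 968.

968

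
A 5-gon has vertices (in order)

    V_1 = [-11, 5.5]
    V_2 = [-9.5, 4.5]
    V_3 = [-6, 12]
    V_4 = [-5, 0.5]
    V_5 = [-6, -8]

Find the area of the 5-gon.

52.625

Apply the surveyor's formula: 2A = Σ (x_i·y_{i+1} − x_{i+1}·y_i), indices taken mod 5.
Σ = (2.75) + (-87) + (57) + (43) + (-121) = -105.25
Area = |Σ|/2 = 52.625.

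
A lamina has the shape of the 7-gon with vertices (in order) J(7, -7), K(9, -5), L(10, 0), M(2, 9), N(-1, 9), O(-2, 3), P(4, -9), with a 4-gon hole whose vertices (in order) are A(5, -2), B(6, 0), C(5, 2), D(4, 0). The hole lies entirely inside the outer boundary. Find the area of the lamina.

Outer boundary:
Cross-terms: 28, 50, 90, 27, 15, 6, 35  ⇒  Σ = 251
Area = |Σ|/2 = 125.5.
Hole:
Apply the shoelace (surveyor's) formula: 2A = Σ (x_i·y_{i+1} − x_{i+1}·y_i), indices taken mod 4.
Cross-terms: 12, 12, -8, -8  ⇒  Σ = 8
Area = |Σ|/2 = 4.
Net area = 125.5 − 4 = 121.5.

121.5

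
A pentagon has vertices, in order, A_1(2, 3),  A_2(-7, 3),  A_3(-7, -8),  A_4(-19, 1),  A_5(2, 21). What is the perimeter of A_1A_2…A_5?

82

|A_1A_2| = √((-9)² + (0)²) = √81 = 9
|A_2A_3| = √((0)² + (-11)²) = √121 = 11
|A_3A_4| = √((-12)² + (9)²) = √225 = 15
|A_4A_5| = √((21)² + (20)²) = √841 = 29
|A_5A_1| = √((0)² + (-18)²) = √324 = 18
Perimeter = 9 + 11 + 15 + 29 + 18 = 82.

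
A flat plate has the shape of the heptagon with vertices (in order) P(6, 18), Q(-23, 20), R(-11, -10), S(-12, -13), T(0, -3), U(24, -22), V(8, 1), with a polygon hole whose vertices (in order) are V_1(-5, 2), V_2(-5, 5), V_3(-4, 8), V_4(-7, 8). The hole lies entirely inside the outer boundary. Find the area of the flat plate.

719

Outer boundary:
Σ = (534) + (450) + (23) + (36) + (72) + (200) + (138) = 1453
Area = |Σ|/2 = 726.5.
Hole:
V_1→V_2: (-5)(5) − (-5)(2) = -15
V_2→V_3: (-5)(8) − (-4)(5) = -20
V_3→V_4: (-4)(8) − (-7)(8) = 24
V_4→V_1: (-7)(2) − (-5)(8) = 26
Σ = 15
Area = |Σ|/2 = 7.5.
Net area = 726.5 − 7.5 = 719.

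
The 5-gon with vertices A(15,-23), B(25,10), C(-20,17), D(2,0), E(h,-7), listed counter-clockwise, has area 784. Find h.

-7

Write out the shoelace sum; only the two edges meeting at E involve h:
2·Area = [(2·(-7) − h·0) + (h·(-23) − 15·(-7))] + 1316
       = -23·h + 1407 = 1568
⇒ h = -7.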